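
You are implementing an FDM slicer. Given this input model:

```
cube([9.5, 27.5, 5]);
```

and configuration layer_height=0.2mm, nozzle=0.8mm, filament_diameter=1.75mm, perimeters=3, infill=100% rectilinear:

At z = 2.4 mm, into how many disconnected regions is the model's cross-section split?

1

At z = 2.4 mm: the cube is present — its section is the full 9.5×27.5 rectangle. The result has 1 disconnected region.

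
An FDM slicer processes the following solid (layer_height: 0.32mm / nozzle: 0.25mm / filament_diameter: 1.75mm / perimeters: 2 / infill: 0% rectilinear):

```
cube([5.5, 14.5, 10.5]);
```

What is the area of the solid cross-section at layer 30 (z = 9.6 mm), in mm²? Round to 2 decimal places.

At z = 9.6 mm: the cube (footprint 5.5×14.5) is included at this height (area 79.75 mm²). Overall, the cross-section is a single solid region. Net area = 79.75 mm².

79.75 mm²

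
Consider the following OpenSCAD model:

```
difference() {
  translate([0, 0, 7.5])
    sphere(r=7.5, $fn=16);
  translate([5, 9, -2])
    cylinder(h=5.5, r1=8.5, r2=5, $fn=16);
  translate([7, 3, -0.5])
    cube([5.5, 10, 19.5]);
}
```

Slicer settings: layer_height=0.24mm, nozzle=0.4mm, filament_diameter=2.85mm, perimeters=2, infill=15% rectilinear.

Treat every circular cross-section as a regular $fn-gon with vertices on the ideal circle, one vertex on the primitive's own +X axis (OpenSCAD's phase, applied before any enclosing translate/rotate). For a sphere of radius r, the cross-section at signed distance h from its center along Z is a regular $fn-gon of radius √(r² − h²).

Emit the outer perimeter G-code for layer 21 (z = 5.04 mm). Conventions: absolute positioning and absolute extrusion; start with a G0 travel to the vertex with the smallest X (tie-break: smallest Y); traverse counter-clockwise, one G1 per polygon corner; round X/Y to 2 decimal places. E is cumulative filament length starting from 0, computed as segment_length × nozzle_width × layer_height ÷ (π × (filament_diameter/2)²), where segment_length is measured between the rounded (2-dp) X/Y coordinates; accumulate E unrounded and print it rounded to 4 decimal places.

G0 X-7.09 Y0.00 Z5.04
G1 X-6.55 Y-2.71 E0.0416
G1 X-5.01 Y-5.01 E0.0832
G1 X-2.71 Y-6.55 E0.1249
G1 X0.00 Y-7.09 E0.1665
G1 X2.71 Y-6.55 E0.2081
G1 X5.01 Y-5.01 E0.2497
G1 X6.55 Y-2.71 E0.2914
G1 X7.09 Y0.00 E0.3329
G1 X6.55 Y2.71 E0.3745
G1 X5.01 Y5.01 E0.4162
G1 X2.71 Y6.55 E0.4578
G1 X0.00 Y7.09 E0.4994
G1 X-2.71 Y6.55 E0.5410
G1 X-5.01 Y5.01 E0.5827
G1 X-6.55 Y2.71 E0.6243
G1 X-7.09 Y0.00 E0.6659

At z = 5.04 mm: the r=7.5 sphere contributes a regular 16-gon of circumradius √(7.5²−2.46²) = 7.085; the cone at (5, 9) does not reach this height (z outside [-2, 3.5]); the cube at (7, 3) is present — its section is the full 5.5×10 rectangle; Taking the first minus the rest: starting from the r=7.5 sphere, the 5.5×10 cube at (7, 3) misses the remaining region (no effect) — 1 connected region. The outline is a single polygon with 16 vertices. Extrusion per mm of travel: 0.4 × 0.24 / (π × 1.425²) = 0.015048. Accumulating E over each segment gives final E = 0.6659.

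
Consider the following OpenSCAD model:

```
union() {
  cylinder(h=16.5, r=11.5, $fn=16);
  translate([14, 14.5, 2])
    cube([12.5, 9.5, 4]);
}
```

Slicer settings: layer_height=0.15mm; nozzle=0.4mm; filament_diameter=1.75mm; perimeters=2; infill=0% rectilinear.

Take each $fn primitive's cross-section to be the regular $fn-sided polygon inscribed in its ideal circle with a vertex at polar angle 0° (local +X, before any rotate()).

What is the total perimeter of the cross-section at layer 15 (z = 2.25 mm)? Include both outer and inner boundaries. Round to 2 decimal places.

115.79 mm

At z = 2.25 mm: the cylinder: section is a regular 16-gon, circumradius r=11.5 (perimeter = 2·16·11.500·sin(180°/16) = 71.79 mm); the 12.5×9.5 cube at (14, 14.5) contributes its full rectangle (perimeter 44.00 mm); Taking the union: the 2 present regions are separate (no shared area or edge), so areas and boundary lengths simply add and each stays a separate island — boundary = 115.79 mm. Overall, the cross-section has 2 separate islands. Total boundary length (outer) = 115.79 mm.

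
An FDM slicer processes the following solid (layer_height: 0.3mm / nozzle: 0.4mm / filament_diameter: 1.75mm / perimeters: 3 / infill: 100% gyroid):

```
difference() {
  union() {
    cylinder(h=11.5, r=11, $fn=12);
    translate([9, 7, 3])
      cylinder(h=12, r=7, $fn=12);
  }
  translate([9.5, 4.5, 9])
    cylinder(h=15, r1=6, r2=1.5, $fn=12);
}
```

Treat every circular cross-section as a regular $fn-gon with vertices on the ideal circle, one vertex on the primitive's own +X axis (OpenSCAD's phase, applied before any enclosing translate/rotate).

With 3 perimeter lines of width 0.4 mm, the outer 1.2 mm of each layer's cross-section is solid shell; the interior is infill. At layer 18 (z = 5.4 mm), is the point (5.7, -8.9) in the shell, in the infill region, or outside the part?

At z = 5.4 mm: the r=11 cylinder gives a regular 12-gon of circumradius 11 (constant along its height); the cylinder at (9, 7): section is a regular 12-gon, circumradius r=7; Combining (union): the regions partially overlap (shared area 55.04 mm²), so overlapping operands fuse into one piece — 1 connected region; the cone at (9.5, 4.5) is absent (z outside [9, 24]); Taking the first minus the rest: none of the subtracted shapes is present at this height, so the result so far is unchanged — 1 connected region. Overall, the cross-section is a single solid region. The nearest boundary edge runs (9.53, -5.50)→(5.50, -9.53); distance from the point to it = 0.30 mm. The point is inside the cross-section, 0.30 mm from the nearest boundary — within the 1.2 mm shell band (3 × 0.4).

shell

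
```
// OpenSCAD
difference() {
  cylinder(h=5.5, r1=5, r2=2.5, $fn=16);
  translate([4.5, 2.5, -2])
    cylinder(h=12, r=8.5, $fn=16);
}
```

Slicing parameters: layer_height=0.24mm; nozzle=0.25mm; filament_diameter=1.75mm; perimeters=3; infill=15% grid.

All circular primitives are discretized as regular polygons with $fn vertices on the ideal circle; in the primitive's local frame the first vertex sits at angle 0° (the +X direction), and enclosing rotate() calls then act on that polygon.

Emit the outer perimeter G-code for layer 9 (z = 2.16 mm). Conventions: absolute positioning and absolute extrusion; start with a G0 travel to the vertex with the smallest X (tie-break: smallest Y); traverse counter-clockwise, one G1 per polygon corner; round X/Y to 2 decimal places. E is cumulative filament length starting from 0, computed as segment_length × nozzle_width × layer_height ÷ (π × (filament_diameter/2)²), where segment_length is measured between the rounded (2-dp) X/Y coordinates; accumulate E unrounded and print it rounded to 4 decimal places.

G0 X-4.02 Y0.00 Z2.16
G1 X-3.71 Y-1.54 E0.0392
G1 X-2.84 Y-2.84 E0.0782
G1 X-1.54 Y-3.71 E0.1172
G1 X-1.07 Y-3.81 E0.1292
G1 X-1.51 Y-3.51 E0.1425
G1 X-3.35 Y-0.75 E0.2252
G1 X-3.76 Y1.30 E0.2774
G1 X-4.02 Y0.00 E0.3105

At z = 2.16 mm: the cone (r1=5→r2=2.5) has section circumradius 4.018 here — a regular 16-gon; the r=8.5 cylinder at (4.5, 2.5) gives a regular 16-gon of circumradius 8.5 (constant along its height); Taking the first minus the rest: starting from the cone, the r=8.5 cylinder at (4.5, 2.5) partially overlaps it — only the 46.52 mm² overlap (of its 221.19 mm²) is removed, clipping the outline — 1 connected region. The outline is a single polygon with 8 vertices. Extrusion per mm of travel: 0.25 × 0.24 / (π × 0.875²) = 0.024945. Accumulating E over each segment gives final E = 0.3105.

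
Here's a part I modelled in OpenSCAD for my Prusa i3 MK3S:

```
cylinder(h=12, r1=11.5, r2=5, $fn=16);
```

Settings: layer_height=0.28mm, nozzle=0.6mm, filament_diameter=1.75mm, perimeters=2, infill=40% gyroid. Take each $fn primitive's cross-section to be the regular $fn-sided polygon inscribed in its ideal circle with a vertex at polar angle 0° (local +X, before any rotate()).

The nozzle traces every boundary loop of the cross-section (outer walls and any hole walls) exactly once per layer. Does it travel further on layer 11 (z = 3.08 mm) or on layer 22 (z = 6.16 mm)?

layer 11 (z = 3.08 mm)

Layer 11 (z = 3.08): the cone contributes a regular 16-gon of circumradius 9.832 (interpolated between r1=11.5 and r2=5 at t=0.257) (perimeter = 2·16·9.832·sin(180°/16) = 61.38 mm). So its perimeter = 61.38 mm. Layer 22 (z = 6.16): the cone: at t=0.513 of its height the radius interpolates to r₁+(r₂−r₁)t = 8.163, giving a regular 16-gon of that circumradius (perimeter = 2·16·8.163·sin(180°/16) = 50.96 mm). So its perimeter = 50.96 mm. Layer 11 is larger (61.38 vs 50.96 mm).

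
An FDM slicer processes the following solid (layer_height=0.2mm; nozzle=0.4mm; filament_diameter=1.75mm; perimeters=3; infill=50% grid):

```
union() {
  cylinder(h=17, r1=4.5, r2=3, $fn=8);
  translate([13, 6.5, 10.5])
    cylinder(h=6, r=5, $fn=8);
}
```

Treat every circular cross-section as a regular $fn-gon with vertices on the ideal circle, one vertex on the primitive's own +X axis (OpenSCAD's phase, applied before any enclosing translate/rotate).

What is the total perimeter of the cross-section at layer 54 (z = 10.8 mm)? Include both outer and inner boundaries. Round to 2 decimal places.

52.33 mm

At z = 10.8 mm: the cone: at t=0.635 of its height the radius interpolates to r₁+(r₂−r₁)t = 3.547, giving a regular 8-gon of that circumradius (perimeter = 2·8·3.547·sin(180°/8) = 21.72 mm); the cylinder at (13, 6.5): section is a regular 8-gon, circumradius r=5 (perimeter = 2·8·5.000·sin(180°/8) = 30.61 mm); Combining (union): the 2 present regions are separate (no shared area or edge), so areas and boundary lengths simply add and each stays a separate island — boundary = 52.33 mm. Overall, the cross-section has 2 separate islands. Total boundary length (outer) = 52.33 mm.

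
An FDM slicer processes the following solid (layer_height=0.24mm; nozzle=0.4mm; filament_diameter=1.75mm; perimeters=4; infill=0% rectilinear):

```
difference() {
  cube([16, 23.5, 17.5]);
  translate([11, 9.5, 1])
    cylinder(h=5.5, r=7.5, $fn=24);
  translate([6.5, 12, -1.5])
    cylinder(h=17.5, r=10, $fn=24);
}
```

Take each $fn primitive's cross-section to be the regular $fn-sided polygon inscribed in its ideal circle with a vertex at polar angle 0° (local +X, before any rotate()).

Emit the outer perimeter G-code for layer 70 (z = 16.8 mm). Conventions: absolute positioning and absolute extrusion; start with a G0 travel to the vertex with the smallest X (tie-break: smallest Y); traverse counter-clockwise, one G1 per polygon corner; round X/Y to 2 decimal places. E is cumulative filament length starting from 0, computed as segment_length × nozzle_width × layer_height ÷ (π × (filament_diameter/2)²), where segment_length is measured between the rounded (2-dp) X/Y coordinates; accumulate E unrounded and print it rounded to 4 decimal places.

At z = 16.8 mm: the cube is present — its section is the full 16×23.5 rectangle; the cylinder at (11, 9.5) does not reach this height (z outside [1, 6.5]); the cylinder at (6.5, 12) is not intersected at this z (z outside [-1.5, 16]); Taking the first minus the rest: none of the subtracted shapes is present at this height, so the 16×23.5 cube is unchanged — 1 connected region. The outline is a single polygon with 4 vertices. Extrusion per mm of travel: 0.4 × 0.24 / (π × 0.875²) = 0.039912. Accumulating E over each segment gives final E = 3.1531.

G0 X0.00 Y0.00 Z16.80
G1 X16.00 Y0.00 E0.6386
G1 X16.00 Y23.50 E1.5765
G1 X0.00 Y23.50 E2.2151
G1 X0.00 Y0.00 E3.1531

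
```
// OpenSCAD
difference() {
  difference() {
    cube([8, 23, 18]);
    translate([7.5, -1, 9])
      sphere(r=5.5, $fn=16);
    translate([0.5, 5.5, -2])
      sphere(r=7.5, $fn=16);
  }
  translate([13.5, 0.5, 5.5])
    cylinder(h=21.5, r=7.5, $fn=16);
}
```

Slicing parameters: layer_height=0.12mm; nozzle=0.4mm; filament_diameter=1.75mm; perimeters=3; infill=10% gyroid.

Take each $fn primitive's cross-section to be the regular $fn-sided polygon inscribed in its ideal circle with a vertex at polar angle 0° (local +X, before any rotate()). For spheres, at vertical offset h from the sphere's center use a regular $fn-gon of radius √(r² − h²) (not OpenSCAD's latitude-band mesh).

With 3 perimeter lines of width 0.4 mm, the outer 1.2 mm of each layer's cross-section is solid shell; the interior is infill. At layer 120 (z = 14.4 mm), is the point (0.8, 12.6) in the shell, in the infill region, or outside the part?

At z = 14.4 mm: the cube (footprint 8×23) is included at this height; the r=5.5 sphere at (7.5, -1) contributes a regular 16-gon of circumradius √(5.5²−5.4²) = 1.044; the sphere at (0.5, 5.5) is absent (|z−center|=16.400 > r=7.5); After the difference (first − rest): starting from the 8×23 cube, the r=5.5 sphere at (7.5, -1) partially overlaps it — only the 0.01 mm² overlap (of its 3.34 mm²) is removed, clipping the outline — 1 connected region; the r=7.5 cylinder at (13.5, 0.5) gives a regular 16-gon of circumradius 7.5 (constant along its height); Subtracting the remaining from the first: starting from that combined region, the r=7.5 cylinder at (13.5, 0.5) partially overlaps it — only the 7.41 mm² overlap (of its 172.21 mm²) is removed, clipping the outline — 1 connected region. Overall, the cross-section is a single solid region. The nearest boundary edge runs (0.00, 0.00)→(0.00, 23.00); distance from the point to it = 0.80 mm. The point is inside the cross-section, 0.80 mm from the nearest boundary — within the 1.2 mm shell band (3 × 0.4).

shell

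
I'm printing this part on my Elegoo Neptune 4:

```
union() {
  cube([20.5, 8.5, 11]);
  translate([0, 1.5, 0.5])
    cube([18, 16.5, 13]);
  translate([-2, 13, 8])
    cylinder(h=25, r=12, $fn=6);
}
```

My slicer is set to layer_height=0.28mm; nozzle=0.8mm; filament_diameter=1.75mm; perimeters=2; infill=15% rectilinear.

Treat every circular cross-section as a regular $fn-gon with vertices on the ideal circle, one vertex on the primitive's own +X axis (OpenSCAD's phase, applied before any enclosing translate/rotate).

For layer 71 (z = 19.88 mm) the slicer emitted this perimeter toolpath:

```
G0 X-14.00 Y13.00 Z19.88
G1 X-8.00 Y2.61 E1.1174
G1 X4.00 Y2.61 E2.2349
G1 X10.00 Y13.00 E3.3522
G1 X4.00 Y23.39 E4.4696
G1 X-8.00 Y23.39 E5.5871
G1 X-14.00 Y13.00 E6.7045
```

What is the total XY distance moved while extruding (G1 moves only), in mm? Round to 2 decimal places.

Sum the Euclidean lengths of each G1 segment: total = 71.99 mm.

71.99 mm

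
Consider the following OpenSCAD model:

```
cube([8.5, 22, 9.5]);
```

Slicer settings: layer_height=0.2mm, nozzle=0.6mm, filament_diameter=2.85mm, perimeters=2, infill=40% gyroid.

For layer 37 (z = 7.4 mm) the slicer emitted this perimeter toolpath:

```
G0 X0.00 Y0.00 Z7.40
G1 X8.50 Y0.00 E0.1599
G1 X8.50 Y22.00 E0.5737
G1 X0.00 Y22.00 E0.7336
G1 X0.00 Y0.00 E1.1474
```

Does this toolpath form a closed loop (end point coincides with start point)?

Start point (G0): (0.00, 0.00). End point (last G1): the path returns to the start — closed.

yes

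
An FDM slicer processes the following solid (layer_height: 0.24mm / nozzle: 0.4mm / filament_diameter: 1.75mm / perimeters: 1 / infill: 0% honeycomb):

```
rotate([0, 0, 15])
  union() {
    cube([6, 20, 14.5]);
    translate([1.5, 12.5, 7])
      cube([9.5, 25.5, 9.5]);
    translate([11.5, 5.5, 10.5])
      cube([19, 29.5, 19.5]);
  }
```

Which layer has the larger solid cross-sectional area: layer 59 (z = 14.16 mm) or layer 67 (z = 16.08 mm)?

layer 59 (z = 14.16 mm)

Layer 59 (z = 14.16): the 6×20 cube contributes its full rectangle (area 120.00 mm²); the cube at (1.5, 12.5) (footprint 9.5×25.5) is included at this height (area 242.25 mm²); the cube at (11.5, 5.5) (footprint 19×29.5) is included at this height (area 560.50 mm²); Combining (union): the regions partially overlap — summed areas 922.75 mm² minus the doubly-counted overlap 33.75 mm² gives 889.00 mm² — area = 889.00 mm²; (rotated 15° about Z; rotation is an isometry so areas/perimeters/island counts are preserved). So its area = 889.00 mm². Layer 67 (z = 16.08): the cube does not reach this height (z outside [0, 14.5]); the 9.5×25.5 cube at (1.5, 12.5) contributes its full rectangle (area 242.25 mm²); the cube at (11.5, 5.5) (footprint 19×29.5) is included at this height (area 560.50 mm²); Merging all regions: the 2 present regions are separate (no shared area or edge), so areas and boundary lengths simply add and each stays a separate island — area = 802.75 mm²; (rotated 15° about Z; rotation is an isometry so areas/perimeters/island counts are preserved). So its area = 802.75 mm². Layer 59 is larger (889.00 vs 802.75 mm²).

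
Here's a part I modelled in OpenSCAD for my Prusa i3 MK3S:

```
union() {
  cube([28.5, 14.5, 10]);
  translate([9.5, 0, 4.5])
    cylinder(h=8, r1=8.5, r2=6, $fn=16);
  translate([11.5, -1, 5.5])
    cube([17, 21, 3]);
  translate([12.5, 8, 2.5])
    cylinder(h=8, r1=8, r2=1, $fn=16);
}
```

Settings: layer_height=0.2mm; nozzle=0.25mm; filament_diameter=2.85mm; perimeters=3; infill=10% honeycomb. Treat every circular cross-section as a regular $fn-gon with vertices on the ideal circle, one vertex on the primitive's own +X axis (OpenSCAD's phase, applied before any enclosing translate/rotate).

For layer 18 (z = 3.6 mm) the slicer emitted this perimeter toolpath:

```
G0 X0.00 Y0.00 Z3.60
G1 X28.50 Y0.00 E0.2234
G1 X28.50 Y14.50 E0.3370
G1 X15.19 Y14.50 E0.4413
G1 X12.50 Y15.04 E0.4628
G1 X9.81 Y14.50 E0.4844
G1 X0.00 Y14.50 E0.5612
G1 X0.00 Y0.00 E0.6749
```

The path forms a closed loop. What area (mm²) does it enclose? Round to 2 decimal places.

414.70 mm²

Apply the shoelace formula to the sequence of (X, Y) vertices; enclosed area = 414.70 mm².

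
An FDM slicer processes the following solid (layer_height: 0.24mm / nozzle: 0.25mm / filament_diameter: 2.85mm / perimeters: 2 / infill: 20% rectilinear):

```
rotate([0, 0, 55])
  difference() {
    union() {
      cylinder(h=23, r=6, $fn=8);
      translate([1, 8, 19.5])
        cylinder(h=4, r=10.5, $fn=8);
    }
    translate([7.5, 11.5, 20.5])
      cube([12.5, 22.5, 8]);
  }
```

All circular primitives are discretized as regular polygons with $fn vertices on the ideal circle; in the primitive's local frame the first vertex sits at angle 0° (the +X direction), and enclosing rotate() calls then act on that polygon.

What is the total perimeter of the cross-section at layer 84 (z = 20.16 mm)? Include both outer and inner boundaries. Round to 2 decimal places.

69.86 mm

At z = 20.16 mm: the cylinder: section is a regular 8-gon, circumradius r=6 (perimeter = 2·8·6.000·sin(180°/8) = 36.74 mm); the r=10.5 cylinder at (1, 8) gives a regular 8-gon of circumradius 10.5 (constant along its height) (perimeter = 2·8·10.500·sin(180°/8) = 64.29 mm); Merging all regions: the regions partially overlap (shared area 65.57 mm²), so the edge portions inside another operand are dropped and the merged outline is re-measured after clipping — boundary = 69.86 mm; the cube at (7.5, 11.5) does not reach this height (z outside [20.5, 28.5]); Subtracting the remaining from the first: none of the subtracted shapes is present at this height, so that combined region is unchanged — boundary = 69.86 mm; (rotated 55° about Z; rotation is an isometry so areas/perimeters/island counts are preserved). Overall, the cross-section is a single solid region. Total boundary length (outer) = 69.86 mm.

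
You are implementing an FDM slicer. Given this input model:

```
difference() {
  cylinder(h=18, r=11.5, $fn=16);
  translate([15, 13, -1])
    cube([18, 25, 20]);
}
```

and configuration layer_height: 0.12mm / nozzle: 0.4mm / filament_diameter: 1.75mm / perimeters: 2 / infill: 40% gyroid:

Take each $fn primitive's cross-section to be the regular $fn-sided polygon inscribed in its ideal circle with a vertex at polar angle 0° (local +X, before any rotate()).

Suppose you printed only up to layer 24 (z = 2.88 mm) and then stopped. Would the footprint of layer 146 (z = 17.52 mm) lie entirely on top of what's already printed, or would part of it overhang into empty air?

Compare the two slices. At z = 2.88: the r=11.5 cylinder contributes a regular 16-gon of circumradius 11.5 (area = (16/2)·11.500²·sin(360°/16) = 404.88 mm²); the cube at (15, 13) is present — its section is the full 18×25 rectangle (area 450.00 mm²); Subtracting the remaining from the first: starting from the r=11.5 cylinder (404.88 mm²), the 18×25 cube at (15, 13) misses the remaining region (no effect) — area = 404.88 mm². At z = 17.52: the cylinder: section is a regular 16-gon, circumradius r=11.5 (area = (16/2)·11.500²·sin(360°/16) = 404.88 mm²); the cube at (15, 13) is present — its section is the full 18×25 rectangle (area 450.00 mm²); Subtracting the remaining from the first: starting from the r=11.5 cylinder (404.88 mm²), the 18×25 cube at (15, 13) misses the remaining region (no effect) — area = 404.88 mm². Checking containment: the cross-section at z = 17.52 is a subset of the cross-section at z = 2.88.

entirely on top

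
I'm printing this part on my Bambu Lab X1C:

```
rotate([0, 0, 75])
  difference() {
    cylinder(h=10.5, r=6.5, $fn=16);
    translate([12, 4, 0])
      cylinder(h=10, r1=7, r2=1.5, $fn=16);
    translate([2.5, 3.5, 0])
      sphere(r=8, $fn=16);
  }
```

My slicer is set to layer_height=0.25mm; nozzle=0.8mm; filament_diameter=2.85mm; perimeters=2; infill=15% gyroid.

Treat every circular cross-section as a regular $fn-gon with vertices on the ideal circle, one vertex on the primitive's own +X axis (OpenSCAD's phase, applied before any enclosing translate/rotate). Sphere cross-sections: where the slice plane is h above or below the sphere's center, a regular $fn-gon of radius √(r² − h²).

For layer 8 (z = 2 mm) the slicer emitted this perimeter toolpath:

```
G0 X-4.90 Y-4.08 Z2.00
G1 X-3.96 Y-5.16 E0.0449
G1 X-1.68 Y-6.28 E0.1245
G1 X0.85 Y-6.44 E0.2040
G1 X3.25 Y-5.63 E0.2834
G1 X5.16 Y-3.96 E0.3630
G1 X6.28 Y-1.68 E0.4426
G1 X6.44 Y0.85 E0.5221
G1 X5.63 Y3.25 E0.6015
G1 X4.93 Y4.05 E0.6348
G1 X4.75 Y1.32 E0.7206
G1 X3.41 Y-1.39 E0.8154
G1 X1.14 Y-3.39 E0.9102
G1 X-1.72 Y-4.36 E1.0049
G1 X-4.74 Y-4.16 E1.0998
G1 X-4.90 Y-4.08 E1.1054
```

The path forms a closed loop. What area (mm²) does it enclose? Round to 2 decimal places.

Apply the shoelace formula to the sequence of (X, Y) vertices; enclosed area = 34.96 mm².

34.96 mm²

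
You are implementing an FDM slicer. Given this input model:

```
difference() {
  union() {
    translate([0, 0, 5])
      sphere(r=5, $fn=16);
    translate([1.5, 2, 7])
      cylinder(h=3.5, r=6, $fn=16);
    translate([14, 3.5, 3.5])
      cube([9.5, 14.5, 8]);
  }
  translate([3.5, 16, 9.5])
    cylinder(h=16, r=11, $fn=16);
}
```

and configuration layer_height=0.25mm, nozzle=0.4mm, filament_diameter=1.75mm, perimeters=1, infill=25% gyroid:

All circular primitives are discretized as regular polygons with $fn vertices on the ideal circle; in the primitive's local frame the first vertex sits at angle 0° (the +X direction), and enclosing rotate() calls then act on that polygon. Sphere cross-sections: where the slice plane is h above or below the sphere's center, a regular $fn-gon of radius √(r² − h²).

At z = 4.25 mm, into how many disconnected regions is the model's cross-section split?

2

At z = 4.25 mm: the r=5 sphere slices to a regular 16-gon of circumradius 4.943 (√(r²−h²) with h=0.75 from center); the cylinder at (1.5, 2) is absent (z outside [7, 10.5]); the 9.5×14.5 cube at (14, 3.5) contributes its full rectangle; Merging all regions: the 2 present regions are separate (no shared area or edge), so areas and boundary lengths simply add and each stays a separate island — 2 connected regions; the cylinder at (3.5, 16) is not intersected at this z (z outside [9.5, 25.5]); Taking the first minus the rest: none of the subtracted shapes is present at this height, so the result so far is unchanged — 2 connected regions. The result has 2 disconnected regions.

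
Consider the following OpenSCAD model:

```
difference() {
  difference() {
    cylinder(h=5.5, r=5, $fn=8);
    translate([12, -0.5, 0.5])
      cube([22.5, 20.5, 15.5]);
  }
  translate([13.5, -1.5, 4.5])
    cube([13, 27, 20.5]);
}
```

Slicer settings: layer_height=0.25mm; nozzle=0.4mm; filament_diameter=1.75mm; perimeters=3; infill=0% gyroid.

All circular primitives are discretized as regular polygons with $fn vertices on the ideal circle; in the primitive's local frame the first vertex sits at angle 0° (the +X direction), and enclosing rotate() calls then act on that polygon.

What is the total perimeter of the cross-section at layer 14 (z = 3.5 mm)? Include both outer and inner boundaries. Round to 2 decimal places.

30.61 mm

At z = 3.5 mm: the r=5 cylinder gives a regular 8-gon of circumradius 5 (constant along its height) (perimeter = 2·8·5.000·sin(180°/8) = 30.61 mm); the 22.5×20.5 cube at (12, -0.5) contributes its full rectangle (perimeter 86.00 mm); Subtracting the remaining from the first: starting from the r=5 cylinder, the 22.5×20.5 cube at (12, -0.5) misses the remaining region (no effect) — boundary = 30.61 mm; the cube at (13.5, -1.5) is absent (z outside [4.5, 25]); After the difference (first − rest): none of the subtracted shapes is present at this height, so the result so far is unchanged — boundary = 30.61 mm. Overall, the cross-section is a single solid region. Total boundary length (outer) = 30.61 mm.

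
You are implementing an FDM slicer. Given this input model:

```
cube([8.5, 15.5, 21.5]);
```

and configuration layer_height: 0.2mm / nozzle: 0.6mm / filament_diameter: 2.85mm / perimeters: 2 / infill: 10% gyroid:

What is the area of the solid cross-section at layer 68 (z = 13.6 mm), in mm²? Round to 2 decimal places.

131.75 mm²

At z = 13.6 mm: the cube is present — its section is the full 8.5×15.5 rectangle (area 131.75 mm²). Overall, the cross-section is a single solid region. Net area = 131.75 mm².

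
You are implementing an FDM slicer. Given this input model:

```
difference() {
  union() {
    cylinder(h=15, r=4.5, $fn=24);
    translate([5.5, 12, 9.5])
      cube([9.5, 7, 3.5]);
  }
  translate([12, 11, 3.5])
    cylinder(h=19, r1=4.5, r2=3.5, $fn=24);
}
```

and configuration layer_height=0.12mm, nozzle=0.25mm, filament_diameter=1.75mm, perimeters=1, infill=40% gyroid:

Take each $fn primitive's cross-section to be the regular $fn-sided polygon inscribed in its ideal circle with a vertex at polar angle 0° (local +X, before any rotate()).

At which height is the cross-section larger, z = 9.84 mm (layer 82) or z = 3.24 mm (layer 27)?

Layer 82 (z = 9.84): the r=4.5 cylinder gives a regular 24-gon of circumradius 4.5 (constant along its height) (area = (24/2)·4.500²·sin(360°/24) = 62.89 mm²); the cube at (5.5, 12) is present — its section is the full 9.5×7 rectangle (area 66.50 mm²); Combining (union): the 2 present regions are separate (no shared area or edge), so areas and boundary lengths simply add and each stays a separate island — area = 129.39 mm²; the cone at (12, 11): at t=0.334 of its height the radius interpolates to r₁+(r₂−r₁)t = 4.166, giving a regular 24-gon of that circumradius (area = (24/2)·4.166²·sin(360°/24) = 53.91 mm²); Taking the first minus the rest: starting from the result so far (129.39 mm²), the cone at (12, 11) partially overlaps it — only the 17.61 mm² overlap (of its 53.91 mm²) is removed, clipping the outline — area = 111.78 mm². So its area = 111.78 mm². Layer 27 (z = 3.24): the r=4.5 cylinder contributes a regular 24-gon of circumradius 4.5 (area = (24/2)·4.500²·sin(360°/24) = 62.89 mm²); the cube at (5.5, 12) does not reach this height (z outside [9.5, 13]); Combining (union): only the r=4.5 cylinder is present, so the union is just that shape — area = 62.89 mm²; the cone at (12, 11) does not reach this height (z outside [3.5, 22.5]); Taking the first minus the rest: none of the subtracted shapes is present at this height, so the result so far is unchanged — area = 62.89 mm². So its area = 62.89 mm². Layer 82 is larger (111.78 vs 62.89 mm²).

layer 82 (z = 9.84 mm)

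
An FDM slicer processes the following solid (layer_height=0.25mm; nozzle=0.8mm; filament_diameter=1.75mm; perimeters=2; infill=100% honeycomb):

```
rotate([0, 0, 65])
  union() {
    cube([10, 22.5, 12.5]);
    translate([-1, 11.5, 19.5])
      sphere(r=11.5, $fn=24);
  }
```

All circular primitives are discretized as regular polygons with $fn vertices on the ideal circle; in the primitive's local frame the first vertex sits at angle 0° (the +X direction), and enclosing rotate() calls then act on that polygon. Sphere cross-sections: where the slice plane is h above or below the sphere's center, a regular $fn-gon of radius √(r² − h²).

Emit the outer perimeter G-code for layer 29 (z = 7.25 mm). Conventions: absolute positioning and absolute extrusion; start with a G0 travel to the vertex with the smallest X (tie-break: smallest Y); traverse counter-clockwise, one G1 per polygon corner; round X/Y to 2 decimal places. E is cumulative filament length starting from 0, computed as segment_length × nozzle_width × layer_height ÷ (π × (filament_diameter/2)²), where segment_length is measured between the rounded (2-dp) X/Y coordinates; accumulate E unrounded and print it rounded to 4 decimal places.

G0 X-20.39 Y9.51 Z7.25
G1 X0.00 Y0.00 E1.8708
G1 X4.23 Y9.06 E2.7022
G1 X-16.17 Y18.57 E4.5737
G1 X-20.39 Y9.51 E5.4048

At z = 7.25 mm: the 10×22.5 cube contributes its full rectangle; the sphere at (-1, 11.5) is absent (|z−center|=12.250 > r=11.5); Merging all regions: only the 10×22.5 cube is present, so the union is just that shape — 1 connected region; (rotated 65° about Z; rotation is an isometry so areas/perimeters/island counts are preserved). The outline is a single polygon with 4 vertices. Extrusion per mm of travel: 0.8 × 0.25 / (π × 0.875²) = 0.083150. Accumulating E over each segment gives final E = 5.4048.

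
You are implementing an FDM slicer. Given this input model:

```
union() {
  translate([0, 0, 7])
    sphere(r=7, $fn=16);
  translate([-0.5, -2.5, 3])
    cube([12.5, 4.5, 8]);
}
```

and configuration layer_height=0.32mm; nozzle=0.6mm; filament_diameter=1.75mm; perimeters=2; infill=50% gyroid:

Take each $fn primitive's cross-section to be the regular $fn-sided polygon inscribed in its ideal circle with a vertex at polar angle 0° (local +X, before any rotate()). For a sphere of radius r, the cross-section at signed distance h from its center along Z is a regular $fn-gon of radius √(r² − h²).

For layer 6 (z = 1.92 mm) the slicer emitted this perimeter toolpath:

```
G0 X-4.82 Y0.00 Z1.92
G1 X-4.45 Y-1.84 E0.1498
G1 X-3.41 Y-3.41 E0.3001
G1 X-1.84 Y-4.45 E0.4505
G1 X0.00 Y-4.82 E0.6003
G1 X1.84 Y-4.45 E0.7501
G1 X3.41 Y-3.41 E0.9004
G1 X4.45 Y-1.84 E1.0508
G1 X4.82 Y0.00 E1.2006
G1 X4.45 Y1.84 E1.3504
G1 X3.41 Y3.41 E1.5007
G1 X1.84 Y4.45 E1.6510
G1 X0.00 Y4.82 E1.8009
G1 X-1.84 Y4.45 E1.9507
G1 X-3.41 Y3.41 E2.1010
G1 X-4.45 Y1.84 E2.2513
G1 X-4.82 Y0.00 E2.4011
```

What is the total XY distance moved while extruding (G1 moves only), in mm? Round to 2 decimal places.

30.08 mm

Sum the Euclidean lengths of each G1 segment: total = 30.08 mm.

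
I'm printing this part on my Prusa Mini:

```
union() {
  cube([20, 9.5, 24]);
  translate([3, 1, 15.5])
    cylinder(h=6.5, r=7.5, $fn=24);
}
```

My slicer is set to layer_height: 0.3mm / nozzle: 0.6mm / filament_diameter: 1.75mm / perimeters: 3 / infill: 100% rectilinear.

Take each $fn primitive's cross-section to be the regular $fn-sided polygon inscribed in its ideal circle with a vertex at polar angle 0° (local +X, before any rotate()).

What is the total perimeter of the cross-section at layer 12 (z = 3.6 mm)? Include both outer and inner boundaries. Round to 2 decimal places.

At z = 3.6 mm: the cube (footprint 20×9.5) is included at this height (perimeter 59.00 mm); the cylinder at (3, 1) does not reach this height (z outside [15.5, 22]); Taking the union: only the 20×9.5 cube is present, so the union is just that shape — boundary = 59.00 mm. Overall, the cross-section is a single solid region. Total boundary length (outer) = 59.00 mm.

59.00 mm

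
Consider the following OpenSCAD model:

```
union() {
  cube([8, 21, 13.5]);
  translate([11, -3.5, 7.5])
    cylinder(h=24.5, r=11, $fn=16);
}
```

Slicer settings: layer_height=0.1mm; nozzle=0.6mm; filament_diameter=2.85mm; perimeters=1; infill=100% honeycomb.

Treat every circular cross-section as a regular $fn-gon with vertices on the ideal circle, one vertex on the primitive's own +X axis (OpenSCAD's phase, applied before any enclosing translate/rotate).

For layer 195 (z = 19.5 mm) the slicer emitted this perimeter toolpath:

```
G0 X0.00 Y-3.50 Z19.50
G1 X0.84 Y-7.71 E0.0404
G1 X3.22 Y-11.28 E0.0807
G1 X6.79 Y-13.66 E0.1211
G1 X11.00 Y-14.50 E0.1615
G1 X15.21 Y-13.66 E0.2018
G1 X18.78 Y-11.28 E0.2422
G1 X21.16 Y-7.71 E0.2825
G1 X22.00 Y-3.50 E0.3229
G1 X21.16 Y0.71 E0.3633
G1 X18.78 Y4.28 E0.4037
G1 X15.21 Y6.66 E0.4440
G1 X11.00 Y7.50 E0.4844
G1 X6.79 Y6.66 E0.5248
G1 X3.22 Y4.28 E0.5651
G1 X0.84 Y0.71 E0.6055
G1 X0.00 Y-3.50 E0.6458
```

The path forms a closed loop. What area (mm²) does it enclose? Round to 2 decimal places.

370.40 mm²

Apply the shoelace formula to the sequence of (X, Y) vertices; enclosed area = 370.40 mm².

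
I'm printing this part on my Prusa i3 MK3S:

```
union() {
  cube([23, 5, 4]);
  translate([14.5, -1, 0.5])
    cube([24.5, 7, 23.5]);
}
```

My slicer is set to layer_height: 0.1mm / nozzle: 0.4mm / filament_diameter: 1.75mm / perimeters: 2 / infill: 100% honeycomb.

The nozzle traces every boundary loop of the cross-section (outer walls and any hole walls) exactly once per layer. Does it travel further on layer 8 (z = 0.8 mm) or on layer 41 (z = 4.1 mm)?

Layer 8 (z = 0.8): the 23×5 cube contributes its full rectangle (perimeter 56.00 mm); the cube at (14.5, -1) is present — its section is the full 24.5×7 rectangle (perimeter 63.00 mm); Combining (union): the regions partially overlap (shared area 42.50 mm²), so the edge portions inside another operand are dropped and the merged outline is re-measured after clipping — boundary = 92.00 mm. So its perimeter = 92.00 mm. Layer 41 (z = 4.1): the cube does not reach this height (z outside [0, 4]); the cube at (14.5, -1) is present — its section is the full 24.5×7 rectangle (perimeter 63.00 mm); Combining (union): only the 24.5×7 cube at (14.5, -1) is present, so the union is just that shape — boundary = 63.00 mm. So its perimeter = 63.00 mm. Layer 8 is larger (92.00 vs 63.00 mm).

layer 8 (z = 0.8 mm)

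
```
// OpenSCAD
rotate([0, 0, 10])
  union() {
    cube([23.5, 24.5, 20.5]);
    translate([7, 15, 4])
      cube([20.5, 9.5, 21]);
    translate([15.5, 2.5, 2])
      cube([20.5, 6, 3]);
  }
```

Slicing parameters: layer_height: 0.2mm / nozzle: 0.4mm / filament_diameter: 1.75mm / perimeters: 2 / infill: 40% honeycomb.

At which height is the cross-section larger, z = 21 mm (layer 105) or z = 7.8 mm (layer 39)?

Layer 105 (z = 21): the cube is absent (z outside [0, 20.5]); the cube at (7, 15) is present — its section is the full 20.5×9.5 rectangle (area 194.75 mm²); the cube at (15.5, 2.5) does not reach this height (z outside [2, 5]); Combining (union): only the 20.5×9.5 cube at (7, 15) is present, so the union is just that shape — area = 194.75 mm²; (whole slice rotated 10° about Z — lengths, areas and connectivity unchanged). So its area = 194.75 mm². Layer 39 (z = 7.8): the 23.5×24.5 cube contributes its full rectangle (area 575.75 mm²); the cube at (7, 15) (footprint 20.5×9.5) is included at this height (area 194.75 mm²); the cube at (15.5, 2.5) is not intersected at this z (z outside [2, 5]); Taking the union: the regions partially overlap — summed areas 770.50 mm² minus the doubly-counted overlap 156.75 mm² gives 613.75 mm² — area = 613.75 mm²; (whole slice rotated 10° about Z — lengths, areas and connectivity unchanged). So its area = 613.75 mm². Layer 39 is larger (613.75 vs 194.75 mm²).

layer 39 (z = 7.8 mm)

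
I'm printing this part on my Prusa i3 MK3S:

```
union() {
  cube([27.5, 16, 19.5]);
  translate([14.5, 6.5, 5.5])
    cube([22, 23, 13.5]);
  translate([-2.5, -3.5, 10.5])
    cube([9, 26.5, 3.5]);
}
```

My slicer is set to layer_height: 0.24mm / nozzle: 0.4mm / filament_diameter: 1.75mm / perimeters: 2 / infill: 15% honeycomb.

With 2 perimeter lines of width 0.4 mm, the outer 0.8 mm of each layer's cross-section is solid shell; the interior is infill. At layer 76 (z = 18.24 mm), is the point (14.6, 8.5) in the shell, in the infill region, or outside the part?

At z = 18.24 mm: the cube (footprint 27.5×16) is included at this height; the cube at (14.5, 6.5) (footprint 22×23) is included at this height; the cube at (-2.5, -3.5) does not reach this height (z outside [10.5, 14]); Merging all regions: the regions partially overlap (shared area 123.50 mm²), so overlapping operands fuse into one piece — 1 connected region. Overall, the cross-section is a single solid region. The nearest boundary edge runs (0.00, 16.00)→(14.50, 16.00); distance from the point to it = 7.50 mm. The point is inside the cross-section and 7.50 mm from the nearest boundary — more than the 0.8 mm shell width (2 × 0.4), so it's in the infill interior.

infill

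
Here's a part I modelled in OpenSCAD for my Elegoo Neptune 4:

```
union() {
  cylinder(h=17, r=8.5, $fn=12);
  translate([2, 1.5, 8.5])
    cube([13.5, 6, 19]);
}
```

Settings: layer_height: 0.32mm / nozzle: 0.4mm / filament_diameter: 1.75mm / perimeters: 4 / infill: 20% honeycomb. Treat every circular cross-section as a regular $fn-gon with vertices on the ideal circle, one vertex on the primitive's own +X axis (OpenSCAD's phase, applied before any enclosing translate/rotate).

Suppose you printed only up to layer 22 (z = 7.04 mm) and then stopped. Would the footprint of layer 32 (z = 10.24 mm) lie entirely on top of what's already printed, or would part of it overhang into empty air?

Compare the two slices. At z = 7.04: the r=8.5 cylinder gives a regular 12-gon of circumradius 8.5 (constant along its height) (area = (12/2)·8.500²·sin(360°/12) = 216.75 mm²); the cube at (2, 1.5) is absent (z outside [8.5, 27.5]); Combining (union): only the r=8.5 cylinder is present, so the union is just that shape — area = 216.75 mm². At z = 10.24: the r=8.5 cylinder contributes a regular 12-gon of circumradius 8.5 (area = (12/2)·8.500²·sin(360°/12) = 216.75 mm²); the cube at (2, 1.5) (footprint 13.5×6) is included at this height (area 81.00 mm²); Merging all regions: the regions partially overlap — summed areas 297.75 mm² minus the doubly-counted overlap 27.87 mm² gives 269.88 mm² — area = 269.88 mm². Checking containment: at z = 10.24 the cross-section extends beyond the z = 7.04 cross-section by about 53.13 mm².

part overhangs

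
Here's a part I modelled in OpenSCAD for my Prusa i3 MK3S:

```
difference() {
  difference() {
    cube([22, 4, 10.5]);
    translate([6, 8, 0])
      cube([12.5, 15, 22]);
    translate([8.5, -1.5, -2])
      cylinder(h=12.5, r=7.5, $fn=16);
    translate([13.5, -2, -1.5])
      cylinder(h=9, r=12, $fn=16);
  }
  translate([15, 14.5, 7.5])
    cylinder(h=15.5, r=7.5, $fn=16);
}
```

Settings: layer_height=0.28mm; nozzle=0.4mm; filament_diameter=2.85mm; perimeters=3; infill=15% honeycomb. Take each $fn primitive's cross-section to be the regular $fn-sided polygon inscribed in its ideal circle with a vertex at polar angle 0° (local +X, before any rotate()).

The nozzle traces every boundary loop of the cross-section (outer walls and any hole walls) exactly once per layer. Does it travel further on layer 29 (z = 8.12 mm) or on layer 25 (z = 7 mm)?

Layer 29 (z = 8.12): the cube is present — its section is the full 22×4 rectangle (perimeter 52.00 mm); the cube at (6, 8) (footprint 12.5×15) is included at this height (perimeter 55.00 mm); the cylinder at (8.5, -1.5): section is a regular 16-gon, circumradius r=7.5 (perimeter = 2·16·7.500·sin(180°/16) = 46.82 mm); the cylinder at (13.5, -2) does not reach this height (z outside [-1.5, 7.5]); Subtracting the remaining from the first: starting from the 22×4 cube, the 12.5×15 cube at (6, 8) misses the remaining region (no effect); the r=7.5 cylinder at (8.5, -1.5) partially overlaps it — only the 51.15 mm² overlap (of its 172.21 mm²) is removed, clipping the outline — boundary = 36.93 mm; the r=7.5 cylinder at (15, 14.5) gives a regular 16-gon of circumradius 7.5 (constant along its height) (perimeter = 2·16·7.500·sin(180°/16) = 46.82 mm); Taking the first minus the rest: starting from that combined region, the r=7.5 cylinder at (15, 14.5) misses the remaining region (no effect) — boundary = 36.93 mm. So its perimeter = 36.93 mm. Layer 25 (z = 7): the 22×4 cube contributes its full rectangle (perimeter 52.00 mm); the cube at (6, 8) (footprint 12.5×15) is included at this height (perimeter 55.00 mm); the cylinder at (8.5, -1.5): section is a regular 16-gon, circumradius r=7.5 (perimeter = 2·16·7.500·sin(180°/16) = 46.82 mm); the r=12 cylinder at (13.5, -2) contributes a regular 16-gon of circumradius 12 (perimeter = 2·16·12.000·sin(180°/16) = 74.91 mm); After the difference (first − rest): starting from the 22×4 cube, the 12.5×15 cube at (6, 8) misses the remaining region (no effect); the r=7.5 cylinder at (8.5, -1.5) partially overlaps it — only the 51.15 mm² overlap (of its 172.21 mm²) is removed, clipping the outline; the r=12 cylinder at (13.5, -2) partially overlaps it — only the 28.43 mm² overlap (of its 440.85 mm²) is removed, clipping the outline — boundary = 13.23 mm; the cylinder at (15, 14.5) does not reach this height (z outside [7.5, 23]); After the difference (first − rest): none of the subtracted shapes is present at this height, so the result so far is unchanged — boundary = 13.23 mm. So its perimeter = 13.23 mm. Layer 29 is larger (36.93 vs 13.23 mm).

layer 29 (z = 8.12 mm)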